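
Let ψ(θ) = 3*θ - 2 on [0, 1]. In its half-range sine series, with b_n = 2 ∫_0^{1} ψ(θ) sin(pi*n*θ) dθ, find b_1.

b_1 = 2 ∫_0^{1} (3*θ - 2) sin(pi*θ) dθ.
Integrating by parts (boundary term plus one more integral), an antiderivative of (3*θ - 2) sin(pi*θ) is -3*θ*cos(pi*θ)/pi + 3*sin(pi*θ)/pi**2 + 2*cos(pi*θ)/pi; evaluating from 0 to 1: ∫_{0}^{1} (3*θ - 2) sin(pi*θ) dθ = (1/pi) - (2/pi) = -1/pi.
Hence b_1 = 2·(-1/pi) = -2/pi.

-2/pi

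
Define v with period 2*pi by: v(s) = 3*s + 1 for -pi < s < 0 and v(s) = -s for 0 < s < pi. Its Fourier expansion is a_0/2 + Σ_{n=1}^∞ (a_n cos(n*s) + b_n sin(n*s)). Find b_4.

b_4 = 1/pi ∫_{-pi}^{pi} v(s) sin(4*s) ds.
Split the integral at the breakpoints.
Integrating by parts (boundary term plus one more integral), an antiderivative of (3*s + 1) sin(4*s) is -3*s*cos(4*s)/4 + 3*sin(4*s)/16 - cos(4*s)/4; evaluating from -pi to 0: ∫_{-pi}^{0} (3*s + 1) sin(4*s) ds = (-1/4) - (-1/4 + 3*pi/4) = -3*pi/4.
Integrating by parts (boundary term plus one more integral), an antiderivative of (-s) sin(4*s) is s*cos(4*s)/4 - sin(4*s)/16; evaluating from 0 to pi: ∫_{0}^{pi} (-s) sin(4*s) ds = (pi/4) - (0) = pi/4.
Summing the pieces and multiplying by (1/pi) gives b_4 = -1/2.

-1/2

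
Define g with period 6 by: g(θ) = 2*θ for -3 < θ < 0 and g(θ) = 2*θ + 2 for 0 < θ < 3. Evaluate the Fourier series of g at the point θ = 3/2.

5

g is continuous at θ = 3/2 with value 5, so the series converges to 5 there.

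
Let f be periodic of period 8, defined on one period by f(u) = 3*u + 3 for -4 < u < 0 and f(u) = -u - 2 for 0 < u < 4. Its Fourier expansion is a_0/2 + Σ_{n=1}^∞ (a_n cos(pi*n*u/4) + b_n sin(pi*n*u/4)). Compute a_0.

-7

a_0 = 1/4 ∫_{-4}^{4} f(u) du = 1/4 · (-28) = -7.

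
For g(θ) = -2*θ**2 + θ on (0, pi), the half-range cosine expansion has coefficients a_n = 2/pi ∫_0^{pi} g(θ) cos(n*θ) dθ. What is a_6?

-2/9

a_6 = 2/pi ∫_0^{pi} (-2*θ**2 + θ) cos(6*θ) dθ.
Integrating by parts twice (tabular method), an antiderivative of (-2*θ**2 + θ) cos(6*θ) is -θ**2*sin(6*θ)/3 + θ*sin(6*θ)/6 - θ*cos(6*θ)/9 + sin(6*θ)/54 + cos(6*θ)/36; evaluating from 0 to pi: ∫_{0}^{pi} (-2*θ**2 + θ) cos(6*θ) dθ = (1/36 - pi/9) - (1/36) = -pi/9.
Hence a_6 = (2/pi)·(-pi/9) = -2/9.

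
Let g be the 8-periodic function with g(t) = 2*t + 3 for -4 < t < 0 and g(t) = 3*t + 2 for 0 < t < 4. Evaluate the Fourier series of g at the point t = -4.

t = -4 differs from t = 4 by -1 full period(s), and the series is 8-periodic.
At t = 4 the one-sided limits are g(4^-) = 14 and g(4^+) = -5.
By Dirichlet's theorem the series converges to their average, [(14) + (-5)]/2 = 9/2.

9/2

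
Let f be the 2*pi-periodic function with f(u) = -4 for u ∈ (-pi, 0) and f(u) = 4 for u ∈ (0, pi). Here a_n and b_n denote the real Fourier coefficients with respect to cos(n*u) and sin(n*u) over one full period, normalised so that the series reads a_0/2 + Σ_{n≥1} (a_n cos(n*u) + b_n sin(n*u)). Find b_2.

b_2 = 1/pi ∫_{-pi}^{pi} f(u) sin(2*u) du.
f is odd and sin(2*u) is odd, so the integrand is even and b_2 = 2/pi ∫_0^{pi} f(u) sin(2*u) du.
Directly, an antiderivative of (4) sin(2*u) is -2*cos(2*u); evaluating from 0 to pi: ∫_{0}^{pi} (4) sin(2*u) du = (-2) - (-2) = 0.
Hence b_2 = (2/pi)·(0) = 0.

0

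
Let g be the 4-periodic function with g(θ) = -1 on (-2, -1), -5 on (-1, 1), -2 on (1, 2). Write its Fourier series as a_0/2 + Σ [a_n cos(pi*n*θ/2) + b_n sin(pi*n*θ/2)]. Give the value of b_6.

b_6 = 1/2 ∫_{-2}^{2} g(θ) sin(3*pi*θ) dθ.
Split the integral at the breakpoints.
Directly, an antiderivative of (-1) sin(3*pi*θ) is cos(3*pi*θ)/(3*pi); evaluating from -2 to -1: ∫_{-2}^{-1} (-1) sin(3*pi*θ) dθ = (-1/(3*pi)) - (1/(3*pi)) = -2/(3*pi).
Directly, an antiderivative of (-5) sin(3*pi*θ) is 5*cos(3*pi*θ)/(3*pi); evaluating from -1 to 1: ∫_{-1}^{1} (-5) sin(3*pi*θ) dθ = (-5/(3*pi)) - (-5/(3*pi)) = 0.
Directly, an antiderivative of (-2) sin(3*pi*θ) is 2*cos(3*pi*θ)/(3*pi); evaluating from 1 to 2: ∫_{1}^{2} (-2) sin(3*pi*θ) dθ = (2/(3*pi)) - (-2/(3*pi)) = 4/(3*pi).
Summing the pieces and multiplying by (1/2) gives b_6 = 1/(3*pi).

1/(3*pi)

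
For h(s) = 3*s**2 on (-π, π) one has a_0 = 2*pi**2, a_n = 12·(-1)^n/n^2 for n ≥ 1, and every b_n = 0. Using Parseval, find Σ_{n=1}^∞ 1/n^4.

Parseval: a_0^2/2 + Σ a_n^2 = (1/π) ∫_{-π}^{π} h(s)^2 ds = 18*pi**4/5.
Subtract a_0^2/2 = 2*pi**4: Σ a_n^2 = 8*pi**4/5.
Since a_n^2 = 144/n^4, Σ 1/n^4 = pi**4/90.

pi**4/90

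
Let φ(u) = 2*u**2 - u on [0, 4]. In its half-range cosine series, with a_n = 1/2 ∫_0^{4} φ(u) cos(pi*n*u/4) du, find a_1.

-112/pi**2

a_1 = 1/2 ∫_0^{4} (2*u**2 - u) cos(pi*u/4) du.
Integrating by parts twice (tabular method), an antiderivative of (2*u**2 - u) cos(pi*u/4) is 8*u**2*sin(pi*u/4)/pi - 4*u*sin(pi*u/4)/pi + 64*u*cos(pi*u/4)/pi**2 - 256*sin(pi*u/4)/pi**3 - 16*cos(pi*u/4)/pi**2; evaluating from 0 to 4: ∫_{0}^{4} (2*u**2 - u) cos(pi*u/4) du = (-240/pi**2) - (-16/pi**2) = -224/pi**2.
Hence a_1 = (1/2)·(-224/pi**2) = -112/pi**2.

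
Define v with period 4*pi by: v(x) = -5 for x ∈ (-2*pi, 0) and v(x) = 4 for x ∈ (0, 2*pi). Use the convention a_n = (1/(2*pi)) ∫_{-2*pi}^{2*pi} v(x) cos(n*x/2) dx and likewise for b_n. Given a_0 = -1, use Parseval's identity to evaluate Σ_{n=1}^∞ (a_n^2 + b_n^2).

Parseval: a_0^2/2 + Σ_{n≥1} (a_n^2+b_n^2) = (1/(2*pi)) ∫_{-2*pi}^{2*pi} v(x)^2 dx = 41.
Subtract a_0^2/2 = 1/2: Σ (a_n^2+b_n^2) = 81/2.

81/2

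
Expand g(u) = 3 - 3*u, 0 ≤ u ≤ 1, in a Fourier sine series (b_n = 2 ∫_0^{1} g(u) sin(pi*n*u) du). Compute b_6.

1/pi

b_6 = 2 ∫_0^{1} (3 - 3*u) sin(6*pi*u) du.
Integrating by parts (boundary term plus one more integral), an antiderivative of (3 - 3*u) sin(6*pi*u) is u*cos(6*pi*u)/(2*pi) - sin(6*pi*u)/(12*pi**2) - cos(6*pi*u)/(2*pi); evaluating from 0 to 1: ∫_{0}^{1} (3 - 3*u) sin(6*pi*u) du = (0) - (-1/(2*pi)) = 1/(2*pi).
Hence b_6 = 2·(1/(2*pi)) = 1/pi.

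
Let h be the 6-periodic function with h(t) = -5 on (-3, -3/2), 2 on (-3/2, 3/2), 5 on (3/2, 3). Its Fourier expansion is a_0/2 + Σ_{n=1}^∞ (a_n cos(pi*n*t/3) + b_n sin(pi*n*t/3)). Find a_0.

2

a_0 = 1/3 ∫_{-3}^{3} h(t) dt = 1/3 · (6) = 2.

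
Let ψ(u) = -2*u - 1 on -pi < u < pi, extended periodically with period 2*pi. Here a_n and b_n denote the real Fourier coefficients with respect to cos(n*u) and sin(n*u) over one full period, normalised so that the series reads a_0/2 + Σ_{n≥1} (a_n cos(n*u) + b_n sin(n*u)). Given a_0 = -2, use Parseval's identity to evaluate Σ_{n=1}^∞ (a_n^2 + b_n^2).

Parseval: a_0^2/2 + Σ_{n≥1} (a_n^2+b_n^2) = 1/pi ∫_{-pi}^{pi} ψ(u)^2 du = 2 + 8*pi**2/3.
Subtract a_0^2/2 = 2: Σ (a_n^2+b_n^2) = 8*pi**2/3.

8*pi**2/3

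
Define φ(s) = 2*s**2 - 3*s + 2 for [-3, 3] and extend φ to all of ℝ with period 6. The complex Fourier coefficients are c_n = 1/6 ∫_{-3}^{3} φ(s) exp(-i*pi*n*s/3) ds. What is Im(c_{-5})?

-9/(5*pi)

Since φ is real-valued, Im(c_{-5}) = -1/6 ∫_{-3}^{3} φ(s) sin(-5*pi*s/3) ds = b_{5}/2.
Integrating by parts twice (tabular method), an antiderivative of (2*s**2 - 3*s + 2) sin(-5*pi*s/3) is 6*s**2*cos(5*pi*s/3)/(5*pi) - 36*s*sin(5*pi*s/3)/(25*pi**2) - 9*s*cos(5*pi*s/3)/(5*pi) + 27*sin(5*pi*s/3)/(25*pi**2) - 108*cos(5*pi*s/3)/(125*pi**3) + 6*cos(5*pi*s/3)/(5*pi); evaluating from -3 to 3: ∫_{-3}^{3} (2*s**2 - 3*s + 2) sin(-5*pi*s/3) ds = (3*(36 - 275*pi**2)/(125*pi**3)) - (3*(36 - 725*pi**2)/(125*pi**3)) = 54/(5*pi).
Hence Im(c_{-5}) = (-1/6)·(54/(5*pi)) = -9/(5*pi).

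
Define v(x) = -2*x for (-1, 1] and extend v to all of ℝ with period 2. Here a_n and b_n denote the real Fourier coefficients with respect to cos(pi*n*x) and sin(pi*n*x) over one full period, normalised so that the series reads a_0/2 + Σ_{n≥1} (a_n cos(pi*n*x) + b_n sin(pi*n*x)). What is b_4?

b_4 = ∫_{-1}^{1} v(x) sin(4*pi*x) dx.
v is odd and sin(4*pi*x) is odd, so the integrand is even and b_4 = 2 ∫_0^{1} v(x) sin(4*pi*x) dx.
Integrating by parts (boundary term plus one more integral), an antiderivative of (-2*x) sin(4*pi*x) is x*cos(4*pi*x)/(2*pi) - sin(4*pi*x)/(8*pi**2); evaluating from 0 to 1: ∫_{0}^{1} (-2*x) sin(4*pi*x) dx = (1/(2*pi)) - (0) = 1/(2*pi).
Hence b_4 = 2·(1/(2*pi)) = 1/pi.

1/pi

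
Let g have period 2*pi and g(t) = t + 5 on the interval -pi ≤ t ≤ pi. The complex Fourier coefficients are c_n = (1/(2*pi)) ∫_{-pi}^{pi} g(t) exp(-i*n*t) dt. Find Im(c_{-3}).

1/3

Since g is real-valued, Im(c_{-3}) = -(1/(2*pi)) ∫_{-pi}^{pi} g(t) sin(-3*t) dt = b_{3}/2.
Integrating by parts (boundary term plus one more integral), an antiderivative of (t + 5) sin(-3*t) is t*cos(3*t)/3 - sin(3*t)/9 + 5*cos(3*t)/3; evaluating from -pi to pi: ∫_{-pi}^{pi} (t + 5) sin(-3*t) dt = (-5/3 - pi/3) - (-5/3 + pi/3) = -2*pi/3.
Hence Im(c_{-3}) = (-1/(2*pi))·(-2*pi/3) = 1/3.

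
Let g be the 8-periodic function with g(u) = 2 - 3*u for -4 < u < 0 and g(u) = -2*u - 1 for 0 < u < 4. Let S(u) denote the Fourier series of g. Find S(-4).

5/2

u = -4 differs from u = 4 by -1 full period(s), and the series is 8-periodic.
At u = 4 the one-sided limits are g(4^-) = -9 and g(4^+) = 14.
By Dirichlet's theorem the series converges to their average, [(-9) + (14)]/2 = 5/2.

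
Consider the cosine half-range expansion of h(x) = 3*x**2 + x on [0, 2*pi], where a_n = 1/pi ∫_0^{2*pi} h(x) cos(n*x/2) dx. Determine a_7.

a_7 = 1/pi ∫_0^{2*pi} (3*x**2 + x) cos(7*x/2) dx.
Integrating by parts twice (tabular method), an antiderivative of (3*x**2 + x) cos(7*x/2) is 6*x**2*sin(7*x/2)/7 + 2*x*sin(7*x/2)/7 + 24*x*cos(7*x/2)/49 - 48*sin(7*x/2)/343 + 4*cos(7*x/2)/49; evaluating from 0 to 2*pi: ∫_{0}^{2*pi} (3*x**2 + x) cos(7*x/2) dx = (-48*pi/49 - 4/49) - (4/49) = -48*pi/49 - 8/49.
Hence a_7 = (1/pi)·(-48*pi/49 - 8/49) = 8*(-6*pi - 1)/(49*pi).

8*(-6*pi - 1)/(49*pi)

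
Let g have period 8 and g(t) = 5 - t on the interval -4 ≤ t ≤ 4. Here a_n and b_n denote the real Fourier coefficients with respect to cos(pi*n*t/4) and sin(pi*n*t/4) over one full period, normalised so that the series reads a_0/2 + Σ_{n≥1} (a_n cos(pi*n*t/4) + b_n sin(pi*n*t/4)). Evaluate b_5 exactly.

b_5 = 1/4 ∫_{-4}^{4} g(t) sin(5*pi*t/4) dt.
Integrating by parts (boundary term plus one more integral), an antiderivative of (5 - t) sin(5*pi*t/4) is 4*t*cos(5*pi*t/4)/(5*pi) - 16*sin(5*pi*t/4)/(25*pi**2) - 4*cos(5*pi*t/4)/pi; evaluating from -4 to 4: ∫_{-4}^{4} (5 - t) sin(5*pi*t/4) dt = (4/(5*pi)) - (36/(5*pi)) = -32/(5*pi).
Hence b_5 = (1/4)·(-32/(5*pi)) = -8/(5*pi).

-8/(5*pi)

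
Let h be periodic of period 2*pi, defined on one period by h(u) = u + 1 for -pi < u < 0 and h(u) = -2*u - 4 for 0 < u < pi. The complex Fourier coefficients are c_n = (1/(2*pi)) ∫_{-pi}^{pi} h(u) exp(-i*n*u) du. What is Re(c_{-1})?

3/pi

Since h is real-valued, Re(c_{-1}) = (1/(2*pi)) ∫_{-pi}^{pi} h(u) cos(-u) du = a_{1}/2.
Split the integral at the breakpoints.
Integrating by parts (boundary term plus one more integral), an antiderivative of (u + 1) cos(-u) is u*sin(u) + sin(u) + cos(u); evaluating from -pi to 0: ∫_{-pi}^{0} (u + 1) cos(-u) du = (1) - (-1) = 2.
Integrating by parts (boundary term plus one more integral), an antiderivative of (-2*u - 4) cos(-u) is -2*u*sin(u) - 4*sin(u) - 2*cos(u); evaluating from 0 to pi: ∫_{0}^{pi} (-2*u - 4) cos(-u) du = (2) - (-2) = 4.
So ∫_{-pi}^{pi} h(u) cos(-u) du = 6.
Hence Re(c_{-1}) = (1/(2*pi))·(6) = 3/pi.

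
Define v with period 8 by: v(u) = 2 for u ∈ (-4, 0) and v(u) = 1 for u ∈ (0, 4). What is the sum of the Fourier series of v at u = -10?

u = -10 differs from u = -2 by -1 full period(s), and the series is 8-periodic.
v is continuous at u = -2 with value 2, so the series converges to 2 there.

2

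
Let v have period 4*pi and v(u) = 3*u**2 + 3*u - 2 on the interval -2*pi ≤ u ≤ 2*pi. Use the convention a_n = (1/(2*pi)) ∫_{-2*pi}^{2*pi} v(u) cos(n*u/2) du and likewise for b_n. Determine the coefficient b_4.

b_4 = (1/(2*pi)) ∫_{-2*pi}^{2*pi} v(u) sin(2*u) du.
Integrating by parts twice (tabular method), an antiderivative of (3*u**2 + 3*u - 2) sin(2*u) is -3*u**2*cos(2*u)/2 + 3*u*sin(2*u)/2 - 3*u*cos(2*u)/2 + 3*sin(2*u)/4 + 7*cos(2*u)/4; evaluating from -2*pi to 2*pi: ∫_{-2*pi}^{2*pi} (3*u**2 + 3*u - 2) sin(2*u) du = (-6*pi**2 - 3*pi + 7/4) - (-6*pi**2 + 7/4 + 3*pi) = -6*pi.
Hence b_4 = (1/(2*pi))·(-6*pi) = -3.

-3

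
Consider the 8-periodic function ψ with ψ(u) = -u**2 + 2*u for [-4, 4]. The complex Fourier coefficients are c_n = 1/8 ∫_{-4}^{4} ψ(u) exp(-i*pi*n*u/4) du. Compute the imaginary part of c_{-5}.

8/(5*pi)

Since ψ is real-valued, Im(c_{-5}) = -1/8 ∫_{-4}^{4} ψ(u) sin(-5*pi*u/4) du = b_{5}/2.
Integrating by parts twice (tabular method), an antiderivative of (-u**2 + 2*u) sin(-5*pi*u/4) is -4*u**2*cos(5*pi*u/4)/(5*pi) + 32*u*sin(5*pi*u/4)/(25*pi**2) + 8*u*cos(5*pi*u/4)/(5*pi) - 32*sin(5*pi*u/4)/(25*pi**2) + 128*cos(5*pi*u/4)/(125*pi**3); evaluating from -4 to 4: ∫_{-4}^{4} (-u**2 + 2*u) sin(-5*pi*u/4) du = (32*(-4 + 25*pi**2)/(125*pi**3)) - (32*(-4 + 75*pi**2)/(125*pi**3)) = -64/(5*pi).
Hence Im(c_{-5}) = (-1/8)·(-64/(5*pi)) = 8/(5*pi).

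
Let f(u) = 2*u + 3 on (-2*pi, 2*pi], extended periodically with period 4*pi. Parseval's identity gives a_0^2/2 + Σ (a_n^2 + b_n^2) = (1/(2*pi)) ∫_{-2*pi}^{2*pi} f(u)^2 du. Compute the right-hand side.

(1/(2*pi)) ∫_{-2*pi}^{2*pi} f(u)^2 du = (1/(2*pi)) · (36*pi + 64*pi**3/3) = 18 + 32*pi**2/3.

18 + 32*pi**2/3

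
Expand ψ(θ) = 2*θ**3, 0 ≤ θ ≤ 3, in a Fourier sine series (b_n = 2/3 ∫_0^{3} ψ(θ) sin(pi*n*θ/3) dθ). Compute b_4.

b_4 = 2/3 ∫_0^{3} (2*θ**3) sin(4*pi*θ/3) dθ.
Integrating by parts three times (tabular method), an antiderivative of (2*θ**3) sin(4*pi*θ/3) is -3*θ**3*cos(4*pi*θ/3)/(2*pi) + 27*θ**2*sin(4*pi*θ/3)/(8*pi**2) + 81*θ*cos(4*pi*θ/3)/(16*pi**3) - 243*sin(4*pi*θ/3)/(64*pi**4); evaluating from 0 to 3: ∫_{0}^{3} (2*θ**3) sin(4*pi*θ/3) dθ = (81*(3 - 8*pi**2)/(16*pi**3)) - (0) = 81*(3 - 8*pi**2)/(16*pi**3).
Hence b_4 = (2/3)·(81*(3 - 8*pi**2)/(16*pi**3)) = -27/pi + 81/(8*pi**3).

-27/pi + 81/(8*pi**3)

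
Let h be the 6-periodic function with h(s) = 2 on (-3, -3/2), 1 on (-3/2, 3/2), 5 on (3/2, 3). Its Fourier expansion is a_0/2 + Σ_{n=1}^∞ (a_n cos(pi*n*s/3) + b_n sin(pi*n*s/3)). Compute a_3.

5/(3*pi)

a_3 = 1/3 ∫_{-3}^{3} h(s) cos(pi*s) ds.
Split the integral at the breakpoints.
Directly, an antiderivative of (2) cos(pi*s) is 2*sin(pi*s)/pi; evaluating from -3 to -3/2: ∫_{-3}^{-3/2} (2) cos(pi*s) ds = (2/pi) - (0) = 2/pi.
Directly, an antiderivative of (1) cos(pi*s) is sin(pi*s)/pi; evaluating from -3/2 to 3/2: ∫_{-3/2}^{3/2} (1) cos(pi*s) ds = (-1/pi) - (1/pi) = -2/pi.
Directly, an antiderivative of (5) cos(pi*s) is 5*sin(pi*s)/pi; evaluating from 3/2 to 3: ∫_{3/2}^{3} (5) cos(pi*s) ds = (0) - (-5/pi) = 5/pi.
Summing the pieces and multiplying by (1/3) gives a_3 = 5/(3*pi).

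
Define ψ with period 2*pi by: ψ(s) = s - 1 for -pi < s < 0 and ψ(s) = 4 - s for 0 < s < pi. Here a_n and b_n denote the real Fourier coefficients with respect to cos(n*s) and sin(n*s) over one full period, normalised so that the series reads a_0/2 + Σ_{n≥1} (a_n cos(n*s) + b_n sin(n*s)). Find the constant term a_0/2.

3/2 - pi/2

a_0 = 1/pi ∫_{-pi}^{pi} ψ(s) ds = 1/pi · (pi*(3 - pi)) = 3 - pi.
So the constant term a_0/2 = 3/2 - pi/2.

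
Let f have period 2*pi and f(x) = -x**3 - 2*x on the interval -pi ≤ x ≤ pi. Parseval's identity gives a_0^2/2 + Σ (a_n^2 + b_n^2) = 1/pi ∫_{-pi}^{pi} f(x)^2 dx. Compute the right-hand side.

2*pi**2*(140 + 84*pi**2 + 15*pi**4)/105

1/pi ∫_{-pi}^{pi} f(x)^2 dx = 1/pi · (2*pi**3*(140 + 84*pi**2 + 15*pi**4)/105) = 2*pi**2*(140 + 84*pi**2 + 15*pi**4)/105.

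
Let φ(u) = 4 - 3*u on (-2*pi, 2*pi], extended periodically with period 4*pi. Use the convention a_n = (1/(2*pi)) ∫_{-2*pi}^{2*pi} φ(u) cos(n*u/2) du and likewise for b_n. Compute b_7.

-12/7

b_7 = (1/(2*pi)) ∫_{-2*pi}^{2*pi} φ(u) sin(7*u/2) du.
Integrating by parts (boundary term plus one more integral), an antiderivative of (4 - 3*u) sin(7*u/2) is 6*u*cos(7*u/2)/7 - 12*sin(7*u/2)/49 - 8*cos(7*u/2)/7; evaluating from -2*pi to 2*pi: ∫_{-2*pi}^{2*pi} (4 - 3*u) sin(7*u/2) du = (8/7 - 12*pi/7) - (8/7 + 12*pi/7) = -24*pi/7.
Hence b_7 = (1/(2*pi))·(-24*pi/7) = -12/7.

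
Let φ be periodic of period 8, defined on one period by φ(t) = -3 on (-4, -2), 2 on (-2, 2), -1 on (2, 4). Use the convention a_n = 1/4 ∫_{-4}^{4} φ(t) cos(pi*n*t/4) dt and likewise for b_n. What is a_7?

a_7 = 1/4 ∫_{-4}^{4} φ(t) cos(7*pi*t/4) dt.
Split the integral at the breakpoints.
Directly, an antiderivative of (-3) cos(7*pi*t/4) is -12*sin(7*pi*t/4)/(7*pi); evaluating from -4 to -2: ∫_{-4}^{-2} (-3) cos(7*pi*t/4) dt = (-12/(7*pi)) - (0) = -12/(7*pi).
Directly, an antiderivative of (2) cos(7*pi*t/4) is 8*sin(7*pi*t/4)/(7*pi); evaluating from -2 to 2: ∫_{-2}^{2} (2) cos(7*pi*t/4) dt = (-8/(7*pi)) - (8/(7*pi)) = -16/(7*pi).
Directly, an antiderivative of (-1) cos(7*pi*t/4) is -4*sin(7*pi*t/4)/(7*pi); evaluating from 2 to 4: ∫_{2}^{4} (-1) cos(7*pi*t/4) dt = (0) - (4/(7*pi)) = -4/(7*pi).
Summing the pieces and multiplying by (1/4) gives a_7 = -8/(7*pi).

-8/(7*pi)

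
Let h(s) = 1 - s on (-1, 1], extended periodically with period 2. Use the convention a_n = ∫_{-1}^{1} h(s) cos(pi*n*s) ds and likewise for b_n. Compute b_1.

-2/pi

b_1 = ∫_{-1}^{1} h(s) sin(pi*s) ds.
Integrating by parts (boundary term plus one more integral), an antiderivative of (1 - s) sin(pi*s) is s*cos(pi*s)/pi - sin(pi*s)/pi**2 - cos(pi*s)/pi; evaluating from -1 to 1: ∫_{-1}^{1} (1 - s) sin(pi*s) ds = (0) - (2/pi) = -2/pi.
Hence b_1 = -2/pi.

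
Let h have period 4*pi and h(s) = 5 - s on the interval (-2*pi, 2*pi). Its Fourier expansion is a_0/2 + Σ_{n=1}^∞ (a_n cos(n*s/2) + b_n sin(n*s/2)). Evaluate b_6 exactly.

2/3

b_6 = (1/(2*pi)) ∫_{-2*pi}^{2*pi} h(s) sin(3*s) ds.
Integrating by parts (boundary term plus one more integral), an antiderivative of (5 - s) sin(3*s) is s*cos(3*s)/3 - sin(3*s)/9 - 5*cos(3*s)/3; evaluating from -2*pi to 2*pi: ∫_{-2*pi}^{2*pi} (5 - s) sin(3*s) ds = (-5/3 + 2*pi/3) - (-2*pi/3 - 5/3) = 4*pi/3.
Hence b_6 = (1/(2*pi))·(4*pi/3) = 2/3.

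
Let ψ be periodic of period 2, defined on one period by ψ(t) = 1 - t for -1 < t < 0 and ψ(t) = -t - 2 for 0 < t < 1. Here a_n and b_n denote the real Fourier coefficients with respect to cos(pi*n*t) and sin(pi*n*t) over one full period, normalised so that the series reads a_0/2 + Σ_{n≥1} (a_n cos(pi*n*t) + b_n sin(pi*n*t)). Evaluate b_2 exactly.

b_2 = ∫_{-1}^{1} ψ(t) sin(2*pi*t) dt.
Split the integral at the breakpoints.
Integrating by parts (boundary term plus one more integral), an antiderivative of (1 - t) sin(2*pi*t) is t*cos(2*pi*t)/(2*pi) - sin(2*pi*t)/(4*pi**2) - cos(2*pi*t)/(2*pi); evaluating from -1 to 0: ∫_{-1}^{0} (1 - t) sin(2*pi*t) dt = (-1/(2*pi)) - (-1/pi) = 1/(2*pi).
Integrating by parts (boundary term plus one more integral), an antiderivative of (-t - 2) sin(2*pi*t) is t*cos(2*pi*t)/(2*pi) - sin(2*pi*t)/(4*pi**2) + cos(2*pi*t)/pi; evaluating from 0 to 1: ∫_{0}^{1} (-t - 2) sin(2*pi*t) dt = (3/(2*pi)) - (1/pi) = 1/(2*pi).
Summing the pieces gives b_2 = 1/pi.

1/pi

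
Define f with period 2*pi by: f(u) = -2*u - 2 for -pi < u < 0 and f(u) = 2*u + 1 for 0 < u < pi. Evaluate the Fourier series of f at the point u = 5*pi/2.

1 + pi

u = 5*pi/2 differs from u = pi/2 by 1 full period(s), and the series is 2*pi-periodic.
f is continuous at u = pi/2 with value 1 + pi, so the series converges to 1 + pi there.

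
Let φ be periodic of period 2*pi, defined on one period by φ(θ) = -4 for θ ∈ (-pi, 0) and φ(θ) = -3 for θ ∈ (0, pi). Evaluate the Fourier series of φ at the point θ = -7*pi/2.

θ = -7*pi/2 differs from θ = pi/2 by -2 full period(s), and the series is 2*pi-periodic.
φ is continuous at θ = pi/2 with value -3, so the series converges to -3 there.

-3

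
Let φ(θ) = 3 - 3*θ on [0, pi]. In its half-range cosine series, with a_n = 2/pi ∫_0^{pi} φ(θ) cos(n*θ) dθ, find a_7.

a_7 = 2/pi ∫_0^{pi} (3 - 3*θ) cos(7*θ) dθ.
Integrating by parts (boundary term plus one more integral), an antiderivative of (3 - 3*θ) cos(7*θ) is -3*θ*sin(7*θ)/7 + 3*sin(7*θ)/7 - 3*cos(7*θ)/49; evaluating from 0 to pi: ∫_{0}^{pi} (3 - 3*θ) cos(7*θ) dθ = (3/49) - (-3/49) = 6/49.
Hence a_7 = (2/pi)·(6/49) = 12/(49*pi).

12/(49*pi)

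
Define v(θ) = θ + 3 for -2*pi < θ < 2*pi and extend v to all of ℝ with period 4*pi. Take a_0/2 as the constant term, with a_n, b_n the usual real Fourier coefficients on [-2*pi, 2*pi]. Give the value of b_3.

4/3

b_3 = (1/(2*pi)) ∫_{-2*pi}^{2*pi} v(θ) sin(3*θ/2) dθ.
Integrating by parts (boundary term plus one more integral), an antiderivative of (θ + 3) sin(3*θ/2) is -2*θ*cos(3*θ/2)/3 + 4*sin(3*θ/2)/9 - 2*cos(3*θ/2); evaluating from -2*pi to 2*pi: ∫_{-2*pi}^{2*pi} (θ + 3) sin(3*θ/2) dθ = (2 + 4*pi/3) - (2 - 4*pi/3) = 8*pi/3.
Hence b_3 = (1/(2*pi))·(8*pi/3) = 4/3.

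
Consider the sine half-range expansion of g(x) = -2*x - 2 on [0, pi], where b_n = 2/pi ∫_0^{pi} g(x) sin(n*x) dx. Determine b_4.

1

b_4 = 2/pi ∫_0^{pi} (-2*x - 2) sin(4*x) dx.
Integrating by parts (boundary term plus one more integral), an antiderivative of (-2*x - 2) sin(4*x) is x*cos(4*x)/2 - sin(4*x)/8 + cos(4*x)/2; evaluating from 0 to pi: ∫_{0}^{pi} (-2*x - 2) sin(4*x) dx = (1/2 + pi/2) - (1/2) = pi/2.
Hence b_4 = (2/pi)·(pi/2) = 1.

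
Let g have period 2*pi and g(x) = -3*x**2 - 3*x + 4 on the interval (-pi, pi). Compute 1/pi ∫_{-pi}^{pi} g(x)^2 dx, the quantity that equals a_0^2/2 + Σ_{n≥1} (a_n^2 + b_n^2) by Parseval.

-10*pi**2 + 32 + 18*pi**4/5

1/pi ∫_{-pi}^{pi} g(x)^2 dx = 1/pi · (-10*pi**3 + 32*pi + 18*pi**5/5) = -10*pi**2 + 32 + 18*pi**4/5.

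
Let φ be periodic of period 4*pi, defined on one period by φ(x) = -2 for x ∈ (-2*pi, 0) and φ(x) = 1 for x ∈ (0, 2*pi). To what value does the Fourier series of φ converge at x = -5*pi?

x = -5*pi differs from x = -pi by -1 full period(s), and the series is 4*pi-periodic.
φ is continuous at x = -pi with value -2, so the series converges to -2 there.

-2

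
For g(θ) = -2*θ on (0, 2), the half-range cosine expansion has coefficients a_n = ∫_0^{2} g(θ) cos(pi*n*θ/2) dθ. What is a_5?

a_5 = ∫_0^{2} (-2*θ) cos(5*pi*θ/2) dθ.
Integrating by parts (boundary term plus one more integral), an antiderivative of (-2*θ) cos(5*pi*θ/2) is -4*θ*sin(5*pi*θ/2)/(5*pi) - 8*cos(5*pi*θ/2)/(25*pi**2); evaluating from 0 to 2: ∫_{0}^{2} (-2*θ) cos(5*pi*θ/2) dθ = (8/(25*pi**2)) - (-8/(25*pi**2)) = 16/(25*pi**2).
Hence a_5 = 16/(25*pi**2).

16/(25*pi**2)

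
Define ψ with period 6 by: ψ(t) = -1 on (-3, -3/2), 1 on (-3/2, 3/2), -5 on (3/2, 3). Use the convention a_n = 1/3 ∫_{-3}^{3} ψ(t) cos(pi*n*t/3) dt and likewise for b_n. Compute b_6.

4/(3*pi)

b_6 = 1/3 ∫_{-3}^{3} ψ(t) sin(2*pi*t) dt.
Split the integral at the breakpoints.
Directly, an antiderivative of (-1) sin(2*pi*t) is cos(2*pi*t)/(2*pi); evaluating from -3 to -3/2: ∫_{-3}^{-3/2} (-1) sin(2*pi*t) dt = (-1/(2*pi)) - (1/(2*pi)) = -1/pi.
Directly, an antiderivative of (1) sin(2*pi*t) is -cos(2*pi*t)/(2*pi); evaluating from -3/2 to 3/2: ∫_{-3/2}^{3/2} (1) sin(2*pi*t) dt = (1/(2*pi)) - (1/(2*pi)) = 0.
Directly, an antiderivative of (-5) sin(2*pi*t) is 5*cos(2*pi*t)/(2*pi); evaluating from 3/2 to 3: ∫_{3/2}^{3} (-5) sin(2*pi*t) dt = (5/(2*pi)) - (-5/(2*pi)) = 5/pi.
Summing the pieces and multiplying by (1/3) gives b_6 = 4/(3*pi).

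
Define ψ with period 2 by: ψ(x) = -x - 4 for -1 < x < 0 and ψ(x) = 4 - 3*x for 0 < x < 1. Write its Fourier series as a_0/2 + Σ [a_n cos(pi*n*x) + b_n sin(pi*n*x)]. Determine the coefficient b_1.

12/pi

b_1 = ∫_{-1}^{1} ψ(x) sin(pi*x) dx.
Split the integral at the breakpoints.
Integrating by parts (boundary term plus one more integral), an antiderivative of (-x - 4) sin(pi*x) is x*cos(pi*x)/pi - sin(pi*x)/pi**2 + 4*cos(pi*x)/pi; evaluating from -1 to 0: ∫_{-1}^{0} (-x - 4) sin(pi*x) dx = (4/pi) - (-3/pi) = 7/pi.
Integrating by parts (boundary term plus one more integral), an antiderivative of (4 - 3*x) sin(pi*x) is 3*x*cos(pi*x)/pi - 3*sin(pi*x)/pi**2 - 4*cos(pi*x)/pi; evaluating from 0 to 1: ∫_{0}^{1} (4 - 3*x) sin(pi*x) dx = (1/pi) - (-4/pi) = 5/pi.
Summing the pieces gives b_1 = 12/pi.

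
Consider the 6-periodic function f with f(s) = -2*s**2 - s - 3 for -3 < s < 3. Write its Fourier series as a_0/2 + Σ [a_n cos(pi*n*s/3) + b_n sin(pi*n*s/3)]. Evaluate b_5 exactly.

b_5 = 1/3 ∫_{-3}^{3} f(s) sin(5*pi*s/3) ds.
Integrating by parts twice (tabular method), an antiderivative of (-2*s**2 - s - 3) sin(5*pi*s/3) is 6*s**2*cos(5*pi*s/3)/(5*pi) - 36*s*sin(5*pi*s/3)/(25*pi**2) + 3*s*cos(5*pi*s/3)/(5*pi) - 9*sin(5*pi*s/3)/(25*pi**2) - 108*cos(5*pi*s/3)/(125*pi**3) + 9*cos(5*pi*s/3)/(5*pi); evaluating from -3 to 3: ∫_{-3}^{3} (-2*s**2 - s - 3) sin(5*pi*s/3) ds = (36*(3 - 50*pi**2)/(125*pi**3)) - (54*(2 - 25*pi**2)/(125*pi**3)) = -18/(5*pi).
Hence b_5 = (1/3)·(-18/(5*pi)) = -6/(5*pi).

-6/(5*pi)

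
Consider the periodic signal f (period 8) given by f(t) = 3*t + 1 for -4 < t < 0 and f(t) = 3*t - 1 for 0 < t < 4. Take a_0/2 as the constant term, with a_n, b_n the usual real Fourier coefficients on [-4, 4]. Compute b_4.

b_4 = 1/4 ∫_{-4}^{4} f(t) sin(pi*t) dt.
f is odd and sin(pi*t) is odd, so the integrand is even and b_4 = 1/2 ∫_0^{4} f(t) sin(pi*t) dt.
Integrating by parts (boundary term plus one more integral), an antiderivative of (3*t - 1) sin(pi*t) is -3*t*cos(pi*t)/pi + 3*sin(pi*t)/pi**2 + cos(pi*t)/pi; evaluating from 0 to 4: ∫_{0}^{4} (3*t - 1) sin(pi*t) dt = (-11/pi) - (1/pi) = -12/pi.
Hence b_4 = (1/2)·(-12/pi) = -6/pi.

-6/pi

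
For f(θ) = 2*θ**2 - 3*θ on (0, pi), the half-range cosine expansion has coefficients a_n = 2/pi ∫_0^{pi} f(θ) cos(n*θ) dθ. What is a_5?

a_5 = 2/pi ∫_0^{pi} (2*θ**2 - 3*θ) cos(5*θ) dθ.
Integrating by parts twice (tabular method), an antiderivative of (2*θ**2 - 3*θ) cos(5*θ) is 2*θ**2*sin(5*θ)/5 - 3*θ*sin(5*θ)/5 + 4*θ*cos(5*θ)/25 - 4*sin(5*θ)/125 - 3*cos(5*θ)/25; evaluating from 0 to pi: ∫_{0}^{pi} (2*θ**2 - 3*θ) cos(5*θ) dθ = (3/25 - 4*pi/25) - (-3/25) = 6/25 - 4*pi/25.
Hence a_5 = (2/pi)·(6/25 - 4*pi/25) = 4*(3 - 2*pi)/(25*pi).

4*(3 - 2*pi)/(25*pi)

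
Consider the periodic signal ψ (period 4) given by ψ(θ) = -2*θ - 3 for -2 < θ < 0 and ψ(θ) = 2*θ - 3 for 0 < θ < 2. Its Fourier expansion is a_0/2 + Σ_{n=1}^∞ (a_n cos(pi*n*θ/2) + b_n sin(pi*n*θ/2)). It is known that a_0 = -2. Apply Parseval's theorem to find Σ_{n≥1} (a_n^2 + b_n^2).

Parseval: a_0^2/2 + Σ_{n≥1} (a_n^2+b_n^2) = 1/2 ∫_{-2}^{2} ψ(θ)^2 dθ = 14/3.
Subtract a_0^2/2 = 2: Σ (a_n^2+b_n^2) = 8/3.

8/3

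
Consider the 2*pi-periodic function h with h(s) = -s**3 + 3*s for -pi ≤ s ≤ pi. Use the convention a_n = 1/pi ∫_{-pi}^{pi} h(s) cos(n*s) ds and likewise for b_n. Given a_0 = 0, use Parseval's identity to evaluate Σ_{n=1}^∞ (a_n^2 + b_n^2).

2*pi**2*(-42*pi**2 + 105 + 5*pi**4)/35

Parseval: a_0^2/2 + Σ_{n≥1} (a_n^2+b_n^2) = 1/pi ∫_{-pi}^{pi} h(s)^2 ds = 2*pi**2*(-42*pi**2 + 105 + 5*pi**4)/35.
Subtract a_0^2/2 = 0: Σ (a_n^2+b_n^2) = 2*pi**2*(-42*pi**2 + 105 + 5*pi**4)/35.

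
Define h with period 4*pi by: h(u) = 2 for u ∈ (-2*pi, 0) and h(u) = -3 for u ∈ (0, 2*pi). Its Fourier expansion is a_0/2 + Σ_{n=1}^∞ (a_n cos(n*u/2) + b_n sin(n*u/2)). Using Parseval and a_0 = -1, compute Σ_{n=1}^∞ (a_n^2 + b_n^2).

Parseval: a_0^2/2 + Σ_{n≥1} (a_n^2+b_n^2) = (1/(2*pi)) ∫_{-2*pi}^{2*pi} h(u)^2 du = 13.
Subtract a_0^2/2 = 1/2: Σ (a_n^2+b_n^2) = 25/2.

25/2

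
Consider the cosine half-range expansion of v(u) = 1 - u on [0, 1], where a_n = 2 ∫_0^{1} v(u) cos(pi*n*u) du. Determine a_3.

4/(9*pi**2)

a_3 = 2 ∫_0^{1} (1 - u) cos(3*pi*u) du.
Integrating by parts (boundary term plus one more integral), an antiderivative of (1 - u) cos(3*pi*u) is -u*sin(3*pi*u)/(3*pi) + sin(3*pi*u)/(3*pi) - cos(3*pi*u)/(9*pi**2); evaluating from 0 to 1: ∫_{0}^{1} (1 - u) cos(3*pi*u) du = (1/(9*pi**2)) - (-1/(9*pi**2)) = 2/(9*pi**2).
Hence a_3 = 2·(2/(9*pi**2)) = 4/(9*pi**2).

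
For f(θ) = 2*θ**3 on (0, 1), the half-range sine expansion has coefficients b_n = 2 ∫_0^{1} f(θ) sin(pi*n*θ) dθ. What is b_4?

b_4 = 2 ∫_0^{1} (2*θ**3) sin(4*pi*θ) dθ.
Integrating by parts three times (tabular method), an antiderivative of (2*θ**3) sin(4*pi*θ) is -θ**3*cos(4*pi*θ)/(2*pi) + 3*θ**2*sin(4*pi*θ)/(8*pi**2) + 3*θ*cos(4*pi*θ)/(16*pi**3) - 3*sin(4*pi*θ)/(64*pi**4); evaluating from 0 to 1: ∫_{0}^{1} (2*θ**3) sin(4*pi*θ) dθ = ((3 - 8*pi**2)/(16*pi**3)) - (0) = (3 - 8*pi**2)/(16*pi**3).
Hence b_4 = 2·((3 - 8*pi**2)/(16*pi**3)) = (3/8 - pi**2)/pi**3.

(3/8 - pi**2)/pi**3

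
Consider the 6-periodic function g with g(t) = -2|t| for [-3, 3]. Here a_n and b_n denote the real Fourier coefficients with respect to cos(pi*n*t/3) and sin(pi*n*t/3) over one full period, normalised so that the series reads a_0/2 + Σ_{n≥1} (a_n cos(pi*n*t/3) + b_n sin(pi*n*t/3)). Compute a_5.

a_5 = 1/3 ∫_{-3}^{3} g(t) cos(5*pi*t/3) dt.
g is even and cos(5*pi*t/3) is even, so the integrand is even and a_5 = 2/3 ∫_0^{3} g(t) cos(5*pi*t/3) dt.
Integrating by parts (boundary term plus one more integral), an antiderivative of (-2*t) cos(5*pi*t/3) is -6*t*sin(5*pi*t/3)/(5*pi) - 18*cos(5*pi*t/3)/(25*pi**2); evaluating from 0 to 3: ∫_{0}^{3} (-2*t) cos(5*pi*t/3) dt = (18/(25*pi**2)) - (-18/(25*pi**2)) = 36/(25*pi**2).
Hence a_5 = (2/3)·(36/(25*pi**2)) = 24/(25*pi**2).

24/(25*pi**2)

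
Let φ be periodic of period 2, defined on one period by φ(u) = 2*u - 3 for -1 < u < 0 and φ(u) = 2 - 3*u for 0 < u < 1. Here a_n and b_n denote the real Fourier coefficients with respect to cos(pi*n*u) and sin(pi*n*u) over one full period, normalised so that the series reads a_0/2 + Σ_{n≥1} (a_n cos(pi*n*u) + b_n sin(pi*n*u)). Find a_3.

10/(9*pi**2)

a_3 = ∫_{-1}^{1} φ(u) cos(3*pi*u) du.
Split the integral at the breakpoints.
Integrating by parts (boundary term plus one more integral), an antiderivative of (2*u - 3) cos(3*pi*u) is 2*u*sin(3*pi*u)/(3*pi) - sin(3*pi*u)/pi + 2*cos(3*pi*u)/(9*pi**2); evaluating from -1 to 0: ∫_{-1}^{0} (2*u - 3) cos(3*pi*u) du = (2/(9*pi**2)) - (-2/(9*pi**2)) = 4/(9*pi**2).
Integrating by parts (boundary term plus one more integral), an antiderivative of (2 - 3*u) cos(3*pi*u) is -u*sin(3*pi*u)/pi + 2*sin(3*pi*u)/(3*pi) - cos(3*pi*u)/(3*pi**2); evaluating from 0 to 1: ∫_{0}^{1} (2 - 3*u) cos(3*pi*u) du = (1/(3*pi**2)) - (-1/(3*pi**2)) = 2/(3*pi**2).
Summing the pieces gives a_3 = 10/(9*pi**2).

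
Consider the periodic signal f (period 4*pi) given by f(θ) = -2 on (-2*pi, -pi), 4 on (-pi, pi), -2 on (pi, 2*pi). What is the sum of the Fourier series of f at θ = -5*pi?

1

θ = -5*pi differs from θ = -pi by -1 full period(s), and the series is 4*pi-periodic.
At θ = -pi the one-sided limits are f(-pi^-) = -2 and f(-pi^+) = 4.
By Dirichlet's theorem the series converges to their average, [(-2) + (4)]/2 = 1.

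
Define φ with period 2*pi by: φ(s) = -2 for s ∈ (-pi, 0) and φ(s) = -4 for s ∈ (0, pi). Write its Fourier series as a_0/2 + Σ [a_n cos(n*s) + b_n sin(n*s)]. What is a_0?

-6

a_0 = 1/pi ∫_{-pi}^{pi} φ(s) ds = 1/pi · (-6*pi) = -6.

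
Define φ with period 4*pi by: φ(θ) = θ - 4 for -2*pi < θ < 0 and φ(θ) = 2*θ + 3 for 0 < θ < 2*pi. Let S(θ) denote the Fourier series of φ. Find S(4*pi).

θ = 4*pi differs from θ = 0 by 1 full period(s), and the series is 4*pi-periodic.
At θ = 0 the one-sided limits are φ(0^-) = -4 and φ(0^+) = 3.
By Dirichlet's theorem the series converges to their average, [(-4) + (3)]/2 = -1/2.

-1/2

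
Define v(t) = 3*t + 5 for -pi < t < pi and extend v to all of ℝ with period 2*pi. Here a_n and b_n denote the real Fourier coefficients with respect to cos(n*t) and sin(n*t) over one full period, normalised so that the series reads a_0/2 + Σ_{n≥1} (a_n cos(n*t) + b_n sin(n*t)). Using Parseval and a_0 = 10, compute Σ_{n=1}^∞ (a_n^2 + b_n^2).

Parseval: a_0^2/2 + Σ_{n≥1} (a_n^2+b_n^2) = 1/pi ∫_{-pi}^{pi} v(t)^2 dt = 50 + 6*pi**2.
Subtract a_0^2/2 = 50: Σ (a_n^2+b_n^2) = 6*pi**2.

6*pi**2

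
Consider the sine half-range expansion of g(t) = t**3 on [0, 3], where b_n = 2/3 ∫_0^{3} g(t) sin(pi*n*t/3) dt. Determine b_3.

b_3 = 2/3 ∫_0^{3} (t**3) sin(pi*t) dt.
Integrating by parts three times (tabular method), an antiderivative of (t**3) sin(pi*t) is -t**3*cos(pi*t)/pi + 3*t**2*sin(pi*t)/pi**2 + 6*t*cos(pi*t)/pi**3 - 6*sin(pi*t)/pi**4; evaluating from 0 to 3: ∫_{0}^{3} (t**3) sin(pi*t) dt = (-18/pi**3 + 27/pi) - (0) = -18/pi**3 + 27/pi.
Hence b_3 = (2/3)·(-18/pi**3 + 27/pi) = -12/pi**3 + 18/pi.

-12/pi**3 + 18/pi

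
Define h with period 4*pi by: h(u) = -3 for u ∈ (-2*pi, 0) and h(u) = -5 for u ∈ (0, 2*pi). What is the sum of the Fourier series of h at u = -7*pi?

u = -7*pi differs from u = pi by -2 full period(s), and the series is 4*pi-periodic.
h is continuous at u = pi with value -5, so the series converges to -5 there.

-5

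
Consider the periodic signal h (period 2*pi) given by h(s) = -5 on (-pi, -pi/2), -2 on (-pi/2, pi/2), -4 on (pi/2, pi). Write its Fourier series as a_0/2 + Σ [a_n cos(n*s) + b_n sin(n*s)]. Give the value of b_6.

-1/(3*pi)

b_6 = 1/pi ∫_{-pi}^{pi} h(s) sin(6*s) ds.
Split the integral at the breakpoints.
Directly, an antiderivative of (-5) sin(6*s) is 5*cos(6*s)/6; evaluating from -pi to -pi/2: ∫_{-pi}^{-pi/2} (-5) sin(6*s) ds = (-5/6) - (5/6) = -5/3.
Directly, an antiderivative of (-2) sin(6*s) is cos(6*s)/3; evaluating from -pi/2 to pi/2: ∫_{-pi/2}^{pi/2} (-2) sin(6*s) ds = (-1/3) - (-1/3) = 0.
Directly, an antiderivative of (-4) sin(6*s) is 2*cos(6*s)/3; evaluating from pi/2 to pi: ∫_{pi/2}^{pi} (-4) sin(6*s) ds = (2/3) - (-2/3) = 4/3.
Summing the pieces and multiplying by (1/pi) gives b_6 = -1/(3*pi).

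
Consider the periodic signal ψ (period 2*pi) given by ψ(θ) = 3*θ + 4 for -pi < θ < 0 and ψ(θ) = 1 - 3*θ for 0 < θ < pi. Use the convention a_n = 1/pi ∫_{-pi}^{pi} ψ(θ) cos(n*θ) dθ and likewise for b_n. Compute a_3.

4/(3*pi)

a_3 = 1/pi ∫_{-pi}^{pi} ψ(θ) cos(3*θ) dθ.
Split the integral at the breakpoints.
Integrating by parts (boundary term plus one more integral), an antiderivative of (3*θ + 4) cos(3*θ) is θ*sin(3*θ) + 4*sin(3*θ)/3 + cos(3*θ)/3; evaluating from -pi to 0: ∫_{-pi}^{0} (3*θ + 4) cos(3*θ) dθ = (1/3) - (-1/3) = 2/3.
Integrating by parts (boundary term plus one more integral), an antiderivative of (1 - 3*θ) cos(3*θ) is -θ*sin(3*θ) + sin(3*θ)/3 - cos(3*θ)/3; evaluating from 0 to pi: ∫_{0}^{pi} (1 - 3*θ) cos(3*θ) dθ = (1/3) - (-1/3) = 2/3.
Summing the pieces and multiplying by (1/pi) gives a_3 = 4/(3*pi).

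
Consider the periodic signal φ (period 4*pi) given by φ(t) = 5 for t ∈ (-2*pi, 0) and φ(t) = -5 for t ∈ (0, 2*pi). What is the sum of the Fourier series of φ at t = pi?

-5

φ is continuous at t = pi with value -5, so the series converges to -5 there.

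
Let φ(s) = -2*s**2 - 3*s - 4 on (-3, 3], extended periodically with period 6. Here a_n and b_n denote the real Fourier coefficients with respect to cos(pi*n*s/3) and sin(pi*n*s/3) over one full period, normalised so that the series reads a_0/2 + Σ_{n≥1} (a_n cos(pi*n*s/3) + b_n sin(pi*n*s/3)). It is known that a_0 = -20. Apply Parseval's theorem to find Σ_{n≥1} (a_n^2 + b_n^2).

558/5

Parseval: a_0^2/2 + Σ_{n≥1} (a_n^2+b_n^2) = 1/3 ∫_{-3}^{3} φ(s)^2 ds = 1558/5.
Subtract a_0^2/2 = 200: Σ (a_n^2+b_n^2) = 558/5.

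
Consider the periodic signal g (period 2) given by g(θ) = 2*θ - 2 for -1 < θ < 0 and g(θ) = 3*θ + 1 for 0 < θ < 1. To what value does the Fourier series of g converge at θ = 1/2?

5/2

g is continuous at θ = 1/2 with value 5/2, so the series converges to 5/2 there.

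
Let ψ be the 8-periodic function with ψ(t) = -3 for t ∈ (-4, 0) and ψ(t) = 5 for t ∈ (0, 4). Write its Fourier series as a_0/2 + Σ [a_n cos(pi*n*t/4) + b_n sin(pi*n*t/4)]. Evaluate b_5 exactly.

b_5 = 1/4 ∫_{-4}^{4} ψ(t) sin(5*pi*t/4) dt.
Split the integral at the breakpoints.
Directly, an antiderivative of (-3) sin(5*pi*t/4) is 12*cos(5*pi*t/4)/(5*pi); evaluating from -4 to 0: ∫_{-4}^{0} (-3) sin(5*pi*t/4) dt = (12/(5*pi)) - (-12/(5*pi)) = 24/(5*pi).
Directly, an antiderivative of (5) sin(5*pi*t/4) is -4*cos(5*pi*t/4)/pi; evaluating from 0 to 4: ∫_{0}^{4} (5) sin(5*pi*t/4) dt = (4/pi) - (-4/pi) = 8/pi.
Summing the pieces and multiplying by (1/4) gives b_5 = 16/(5*pi).

16/(5*pi)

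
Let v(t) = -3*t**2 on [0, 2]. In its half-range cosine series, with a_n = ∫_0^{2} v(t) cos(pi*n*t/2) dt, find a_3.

16/(3*pi**2)

a_3 = ∫_0^{2} (-3*t**2) cos(3*pi*t/2) dt.
Integrating by parts twice (tabular method), an antiderivative of (-3*t**2) cos(3*pi*t/2) is -2*t**2*sin(3*pi*t/2)/pi - 8*t*cos(3*pi*t/2)/(3*pi**2) + 16*sin(3*pi*t/2)/(9*pi**3); evaluating from 0 to 2: ∫_{0}^{2} (-3*t**2) cos(3*pi*t/2) dt = (16/(3*pi**2)) - (0) = 16/(3*pi**2).
Hence a_3 = 16/(3*pi**2).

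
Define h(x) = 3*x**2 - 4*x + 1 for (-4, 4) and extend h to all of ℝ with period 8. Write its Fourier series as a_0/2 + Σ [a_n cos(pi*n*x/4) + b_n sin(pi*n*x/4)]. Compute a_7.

a_7 = 1/4 ∫_{-4}^{4} h(x) cos(7*pi*x/4) dx.
Integrating by parts twice (tabular method), an antiderivative of (3*x**2 - 4*x + 1) cos(7*pi*x/4) is 12*x**2*sin(7*pi*x/4)/(7*pi) - 16*x*sin(7*pi*x/4)/(7*pi) + 96*x*cos(7*pi*x/4)/(49*pi**2) - 384*sin(7*pi*x/4)/(343*pi**3) + 4*sin(7*pi*x/4)/(7*pi) - 64*cos(7*pi*x/4)/(49*pi**2); evaluating from -4 to 4: ∫_{-4}^{4} (3*x**2 - 4*x + 1) cos(7*pi*x/4) dx = (-320/(49*pi**2)) - (64/(7*pi**2)) = -768/(49*pi**2).
Hence a_7 = (1/4)·(-768/(49*pi**2)) = -192/(49*pi**2).

-192/(49*pi**2)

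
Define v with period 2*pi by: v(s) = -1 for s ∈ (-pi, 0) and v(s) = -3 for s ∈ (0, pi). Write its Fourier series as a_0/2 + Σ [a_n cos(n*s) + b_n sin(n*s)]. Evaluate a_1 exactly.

a_1 = 1/pi ∫_{-pi}^{pi} v(s) cos(s) ds.
Split the integral at the breakpoints.
Directly, an antiderivative of (-1) cos(s) is -sin(s); evaluating from -pi to 0: ∫_{-pi}^{0} (-1) cos(s) ds = (0) - (0) = 0.
Directly, an antiderivative of (-3) cos(s) is -3*sin(s); evaluating from 0 to pi: ∫_{0}^{pi} (-3) cos(s) ds = (0) - (0) = 0.
Summing the pieces and multiplying by (1/pi) gives a_1 = 0.

0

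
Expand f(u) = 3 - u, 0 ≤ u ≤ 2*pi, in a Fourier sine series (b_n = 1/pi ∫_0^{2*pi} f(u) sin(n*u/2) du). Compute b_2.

b_2 = 1/pi ∫_0^{2*pi} (3 - u) sin(u) du.
Integrating by parts (boundary term plus one more integral), an antiderivative of (3 - u) sin(u) is u*cos(u) - sin(u) - 3*cos(u); evaluating from 0 to 2*pi: ∫_{0}^{2*pi} (3 - u) sin(u) du = (-3 + 2*pi) - (-3) = 2*pi.
Hence b_2 = (1/pi)·(2*pi) = 2.

2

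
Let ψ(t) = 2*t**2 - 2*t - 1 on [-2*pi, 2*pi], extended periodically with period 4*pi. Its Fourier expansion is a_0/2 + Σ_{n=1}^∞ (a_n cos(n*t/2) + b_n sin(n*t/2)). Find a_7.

-32/49

a_7 = (1/(2*pi)) ∫_{-2*pi}^{2*pi} ψ(t) cos(7*t/2) dt.
Integrating by parts twice (tabular method), an antiderivative of (2*t**2 - 2*t - 1) cos(7*t/2) is 4*t**2*sin(7*t/2)/7 - 4*t*sin(7*t/2)/7 + 16*t*cos(7*t/2)/49 - 130*sin(7*t/2)/343 - 8*cos(7*t/2)/49; evaluating from -2*pi to 2*pi: ∫_{-2*pi}^{2*pi} (2*t**2 - 2*t - 1) cos(7*t/2) dt = (8/49 - 32*pi/49) - (8/49 + 32*pi/49) = -64*pi/49.
Hence a_7 = (1/(2*pi))·(-64*pi/49) = -32/49.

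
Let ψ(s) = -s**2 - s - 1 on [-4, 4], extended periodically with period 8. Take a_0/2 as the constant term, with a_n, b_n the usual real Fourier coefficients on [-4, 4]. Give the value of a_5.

64/(25*pi**2)

a_5 = 1/4 ∫_{-4}^{4} ψ(s) cos(5*pi*s/4) ds.
Integrating by parts twice (tabular method), an antiderivative of (-s**2 - s - 1) cos(5*pi*s/4) is -4*s**2*sin(5*pi*s/4)/(5*pi) - 4*s*sin(5*pi*s/4)/(5*pi) - 32*s*cos(5*pi*s/4)/(25*pi**2) - 4*sin(5*pi*s/4)/(5*pi) + 128*sin(5*pi*s/4)/(125*pi**3) - 16*cos(5*pi*s/4)/(25*pi**2); evaluating from -4 to 4: ∫_{-4}^{4} (-s**2 - s - 1) cos(5*pi*s/4) ds = (144/(25*pi**2)) - (-112/(25*pi**2)) = 256/(25*pi**2).
Hence a_5 = (1/4)·(256/(25*pi**2)) = 64/(25*pi**2).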